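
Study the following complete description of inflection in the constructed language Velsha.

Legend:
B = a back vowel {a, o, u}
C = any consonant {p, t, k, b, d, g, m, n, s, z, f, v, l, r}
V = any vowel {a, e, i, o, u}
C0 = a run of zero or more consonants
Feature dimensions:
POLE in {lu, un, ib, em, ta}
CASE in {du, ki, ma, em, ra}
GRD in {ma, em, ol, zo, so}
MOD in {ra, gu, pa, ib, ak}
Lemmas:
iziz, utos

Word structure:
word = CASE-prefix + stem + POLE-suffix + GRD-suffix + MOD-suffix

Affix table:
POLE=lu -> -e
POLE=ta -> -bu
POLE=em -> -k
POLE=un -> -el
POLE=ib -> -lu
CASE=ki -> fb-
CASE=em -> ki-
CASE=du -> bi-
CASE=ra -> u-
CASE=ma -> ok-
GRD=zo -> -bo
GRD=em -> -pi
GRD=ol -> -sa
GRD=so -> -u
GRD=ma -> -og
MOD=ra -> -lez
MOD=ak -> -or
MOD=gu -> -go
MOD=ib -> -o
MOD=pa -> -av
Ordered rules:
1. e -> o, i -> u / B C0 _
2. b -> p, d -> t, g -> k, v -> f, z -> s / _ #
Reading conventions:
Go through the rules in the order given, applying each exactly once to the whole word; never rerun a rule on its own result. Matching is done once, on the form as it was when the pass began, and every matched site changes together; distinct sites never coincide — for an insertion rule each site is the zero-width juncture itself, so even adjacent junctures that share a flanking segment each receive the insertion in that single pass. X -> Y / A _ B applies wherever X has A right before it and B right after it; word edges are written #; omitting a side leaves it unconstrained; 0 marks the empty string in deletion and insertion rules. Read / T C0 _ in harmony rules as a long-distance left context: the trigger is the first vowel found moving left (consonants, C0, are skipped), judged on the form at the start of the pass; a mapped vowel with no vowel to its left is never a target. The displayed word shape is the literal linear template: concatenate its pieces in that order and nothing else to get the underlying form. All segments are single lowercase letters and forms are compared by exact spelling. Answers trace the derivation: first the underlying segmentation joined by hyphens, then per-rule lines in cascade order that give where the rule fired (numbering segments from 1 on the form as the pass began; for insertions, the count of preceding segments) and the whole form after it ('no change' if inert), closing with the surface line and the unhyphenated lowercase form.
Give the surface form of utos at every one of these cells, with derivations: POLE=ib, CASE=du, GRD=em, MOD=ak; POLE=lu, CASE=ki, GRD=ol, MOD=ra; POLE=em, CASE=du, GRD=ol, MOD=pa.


cell POLE=ib, CASE=du, GRD=em, MOD=ak:
underlying: bi-utos-lu-pi-or
1. e -> o, i -> u / B C0 _: fires at position(s) 10: biutoslupuor
2. b -> p, d -> t, g -> k, v -> f, z -> s / _ #: no change
surface: biutoslupuor

cell POLE=lu, CASE=ki, GRD=ol, MOD=ra:
underlying: fb-utos-e-sa-lez
1. e -> o, i -> u / B C0 _: fires at position(s) 7, 11: fbutososaloz
2. b -> p, d -> t, g -> k, v -> f, z -> s / _ #: fires at position(s) 12: fbutososalos
surface: fbutososalos

cell POLE=em, CASE=du, GRD=ol, MOD=pa:
underlying: bi-utos-k-sa-av
1. e -> o, i -> u / B C0 _: no change
2. b -> p, d -> t, g -> k, v -> f, z -> s / _ #: fires at position(s) 11: biutosksaaf
surface: biutosksaaf


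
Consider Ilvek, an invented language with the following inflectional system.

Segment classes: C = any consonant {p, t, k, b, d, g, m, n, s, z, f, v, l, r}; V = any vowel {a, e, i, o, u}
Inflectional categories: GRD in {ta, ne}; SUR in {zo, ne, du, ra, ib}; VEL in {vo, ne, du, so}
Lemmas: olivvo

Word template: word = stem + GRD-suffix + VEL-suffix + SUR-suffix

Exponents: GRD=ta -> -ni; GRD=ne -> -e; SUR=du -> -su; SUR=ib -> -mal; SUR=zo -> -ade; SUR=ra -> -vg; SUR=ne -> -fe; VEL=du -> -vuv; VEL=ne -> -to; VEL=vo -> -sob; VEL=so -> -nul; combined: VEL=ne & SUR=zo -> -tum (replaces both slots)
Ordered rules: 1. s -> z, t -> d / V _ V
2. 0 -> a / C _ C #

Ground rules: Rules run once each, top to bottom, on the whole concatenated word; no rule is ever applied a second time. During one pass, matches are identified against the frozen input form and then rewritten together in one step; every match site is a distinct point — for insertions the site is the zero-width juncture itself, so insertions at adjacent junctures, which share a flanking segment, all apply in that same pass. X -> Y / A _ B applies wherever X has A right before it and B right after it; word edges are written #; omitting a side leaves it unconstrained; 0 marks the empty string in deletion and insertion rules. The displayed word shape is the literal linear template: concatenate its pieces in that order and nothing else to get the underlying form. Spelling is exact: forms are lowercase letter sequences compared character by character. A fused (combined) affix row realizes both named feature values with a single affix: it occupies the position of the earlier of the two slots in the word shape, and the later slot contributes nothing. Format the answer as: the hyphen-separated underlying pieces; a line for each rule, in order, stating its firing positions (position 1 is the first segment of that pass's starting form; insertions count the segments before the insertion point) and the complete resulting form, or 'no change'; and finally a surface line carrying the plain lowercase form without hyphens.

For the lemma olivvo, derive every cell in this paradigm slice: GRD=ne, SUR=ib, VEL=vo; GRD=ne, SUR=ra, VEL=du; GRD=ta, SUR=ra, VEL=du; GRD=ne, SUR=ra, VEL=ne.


cell GRD=ne, SUR=ib, VEL=vo:
underlying: olivvo-e-sob-mal
1. s -> z, t -> d / V _ V: fires at position(s) 8: olivvoezobmal
2. 0 -> a / C _ C #: no change
surface: olivvoezobmal

cell GRD=ne, SUR=ra, VEL=du:
underlying: olivvo-e-vuv-vg
1. s -> z, t -> d / V _ V: no change
2. 0 -> a / C _ C #: inserts after position(s) 11: olivvoevuvvag
surface: olivvoevuvvag

cell GRD=ta, SUR=ra, VEL=du:
underlying: olivvo-ni-vuv-vg
1. s -> z, t -> d / V _ V: no change
2. 0 -> a / C _ C #: inserts after position(s) 12: olivvonivuvvag
surface: olivvonivuvvag

cell GRD=ne, SUR=ra, VEL=ne:
underlying: olivvo-e-to-vg
1. s -> z, t -> d / V _ V: fires at position(s) 8: olivvoedovg
2. 0 -> a / C _ C #: inserts after position(s) 10: olivvoedovag
surface: olivvoedovag


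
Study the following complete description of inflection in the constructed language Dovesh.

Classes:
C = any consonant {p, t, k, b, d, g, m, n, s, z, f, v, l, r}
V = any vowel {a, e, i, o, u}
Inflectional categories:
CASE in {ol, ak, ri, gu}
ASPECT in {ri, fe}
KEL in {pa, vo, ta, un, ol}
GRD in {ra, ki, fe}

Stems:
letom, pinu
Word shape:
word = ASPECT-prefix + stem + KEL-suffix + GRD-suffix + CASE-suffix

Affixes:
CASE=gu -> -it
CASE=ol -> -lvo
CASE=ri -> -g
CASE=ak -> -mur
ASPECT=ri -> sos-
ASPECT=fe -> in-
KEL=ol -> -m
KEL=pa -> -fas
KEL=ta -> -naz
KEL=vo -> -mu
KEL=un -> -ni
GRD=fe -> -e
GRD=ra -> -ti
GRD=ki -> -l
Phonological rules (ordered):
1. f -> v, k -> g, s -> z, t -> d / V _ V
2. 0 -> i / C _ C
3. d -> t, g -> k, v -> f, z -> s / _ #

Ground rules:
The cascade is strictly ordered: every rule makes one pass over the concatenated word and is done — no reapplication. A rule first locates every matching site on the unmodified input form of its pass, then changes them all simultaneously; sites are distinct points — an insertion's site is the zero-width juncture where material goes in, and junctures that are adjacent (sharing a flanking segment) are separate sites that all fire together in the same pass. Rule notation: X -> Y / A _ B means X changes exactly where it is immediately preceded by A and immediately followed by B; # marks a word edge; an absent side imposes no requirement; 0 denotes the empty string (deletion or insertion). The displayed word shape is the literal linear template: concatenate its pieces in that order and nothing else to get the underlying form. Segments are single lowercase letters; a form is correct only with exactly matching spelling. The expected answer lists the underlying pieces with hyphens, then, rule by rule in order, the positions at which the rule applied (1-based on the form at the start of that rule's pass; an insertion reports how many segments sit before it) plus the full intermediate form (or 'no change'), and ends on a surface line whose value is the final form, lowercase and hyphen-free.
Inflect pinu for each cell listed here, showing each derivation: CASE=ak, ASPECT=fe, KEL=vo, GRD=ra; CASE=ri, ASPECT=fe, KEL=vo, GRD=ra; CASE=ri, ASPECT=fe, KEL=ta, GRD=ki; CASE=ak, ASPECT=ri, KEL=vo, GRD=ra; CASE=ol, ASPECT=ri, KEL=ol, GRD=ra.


cell CASE=ak, ASPECT=fe, KEL=vo, GRD=ra:
underlying: in-pinu-mu-ti-mur
1. f -> v, k -> g, s -> z, t -> d / V _ V: fires at position(s) 9: inpinumudimur
2. 0 -> i / C _ C: inserts after position(s) 2: inipinumudimur
3. d -> t, g -> k, v -> f, z -> s / _ #: no change
surface: inipinumudimur

cell CASE=ri, ASPECT=fe, KEL=vo, GRD=ra:
underlying: in-pinu-mu-ti-g
1. f -> v, k -> g, s -> z, t -> d / V _ V: fires at position(s) 9: inpinumudig
2. 0 -> i / C _ C: inserts after position(s) 2: inipinumudig
3. d -> t, g -> k, v -> f, z -> s / _ #: fires at position(s) 12: inipinumudik
surface: inipinumudik

cell CASE=ri, ASPECT=fe, KEL=ta, GRD=ki:
underlying: in-pinu-naz-l-g
1. f -> v, k -> g, s -> z, t -> d / V _ V: no change
2. 0 -> i / C _ C: inserts after position(s) 2, 9, 10: inipinunazilig
3. d -> t, g -> k, v -> f, z -> s / _ #: fires at position(s) 14: inipinunazilik
surface: inipinunazilik

cell CASE=ak, ASPECT=ri, KEL=vo, GRD=ra:
underlying: sos-pinu-mu-ti-mur
1. f -> v, k -> g, s -> z, t -> d / V _ V: fires at position(s) 10: sospinumudimur
2. 0 -> i / C _ C: inserts after position(s) 3: sosipinumudimur
3. d -> t, g -> k, v -> f, z -> s / _ #: no change
surface: sosipinumudimur

cell CASE=ol, ASPECT=ri, KEL=ol, GRD=ra:
underlying: sos-pinu-m-ti-lvo
1. f -> v, k -> g, s -> z, t -> d / V _ V: no change
2. 0 -> i / C _ C: inserts after position(s) 3, 8, 11: sosipinumitilivo
3. d -> t, g -> k, v -> f, z -> s / _ #: no change
surface: sosipinumitilivo


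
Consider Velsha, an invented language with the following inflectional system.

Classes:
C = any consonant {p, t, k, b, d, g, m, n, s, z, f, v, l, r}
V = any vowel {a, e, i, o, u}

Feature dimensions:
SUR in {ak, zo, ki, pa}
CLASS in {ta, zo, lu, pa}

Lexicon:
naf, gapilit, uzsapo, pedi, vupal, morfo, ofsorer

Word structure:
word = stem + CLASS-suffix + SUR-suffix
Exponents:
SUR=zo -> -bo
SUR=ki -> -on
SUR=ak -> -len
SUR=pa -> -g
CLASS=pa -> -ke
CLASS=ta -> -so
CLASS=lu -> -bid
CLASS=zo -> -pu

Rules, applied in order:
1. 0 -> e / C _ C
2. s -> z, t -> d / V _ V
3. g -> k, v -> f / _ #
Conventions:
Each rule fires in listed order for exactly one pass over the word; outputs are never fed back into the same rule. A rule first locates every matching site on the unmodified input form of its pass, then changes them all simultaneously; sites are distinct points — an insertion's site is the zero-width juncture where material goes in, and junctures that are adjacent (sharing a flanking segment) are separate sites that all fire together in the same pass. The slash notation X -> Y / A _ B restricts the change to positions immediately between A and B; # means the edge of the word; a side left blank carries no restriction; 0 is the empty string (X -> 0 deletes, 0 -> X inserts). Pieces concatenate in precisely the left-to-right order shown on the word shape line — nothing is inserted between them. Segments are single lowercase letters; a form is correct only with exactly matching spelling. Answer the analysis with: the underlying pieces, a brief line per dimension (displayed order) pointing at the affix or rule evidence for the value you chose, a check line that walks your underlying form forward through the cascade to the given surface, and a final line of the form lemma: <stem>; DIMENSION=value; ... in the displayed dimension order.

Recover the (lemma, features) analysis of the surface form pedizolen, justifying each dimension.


underlying: pedi-so-len
SUR=ak - signalled by the affix -len
CLASS=ta - signalled by the affix -so
check: pedisolen -> pedisolen -> pedizolen -> pedizolen
lemma: pedi; SUR=ak; CLASS=ta


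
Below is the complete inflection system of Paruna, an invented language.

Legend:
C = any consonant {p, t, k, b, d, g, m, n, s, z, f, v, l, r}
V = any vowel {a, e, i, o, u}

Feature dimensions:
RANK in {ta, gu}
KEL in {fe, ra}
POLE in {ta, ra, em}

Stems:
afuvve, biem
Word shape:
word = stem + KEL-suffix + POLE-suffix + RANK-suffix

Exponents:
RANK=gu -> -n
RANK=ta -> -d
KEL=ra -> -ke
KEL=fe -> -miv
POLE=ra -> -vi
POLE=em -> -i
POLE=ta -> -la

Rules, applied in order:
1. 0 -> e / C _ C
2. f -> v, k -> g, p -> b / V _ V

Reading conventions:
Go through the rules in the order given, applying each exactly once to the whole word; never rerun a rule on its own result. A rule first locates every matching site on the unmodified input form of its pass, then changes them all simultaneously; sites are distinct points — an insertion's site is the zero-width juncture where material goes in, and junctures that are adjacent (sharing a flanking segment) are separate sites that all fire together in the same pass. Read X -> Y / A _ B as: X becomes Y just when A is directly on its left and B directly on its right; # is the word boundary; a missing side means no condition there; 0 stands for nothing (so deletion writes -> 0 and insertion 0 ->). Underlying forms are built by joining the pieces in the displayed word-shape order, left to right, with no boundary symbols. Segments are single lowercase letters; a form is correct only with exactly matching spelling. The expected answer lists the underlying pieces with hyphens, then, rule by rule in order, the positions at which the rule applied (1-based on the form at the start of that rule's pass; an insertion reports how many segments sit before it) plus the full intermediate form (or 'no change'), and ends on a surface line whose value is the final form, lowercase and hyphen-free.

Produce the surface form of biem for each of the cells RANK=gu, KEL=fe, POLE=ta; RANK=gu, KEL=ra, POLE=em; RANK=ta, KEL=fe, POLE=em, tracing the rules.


cell RANK=gu, KEL=fe, POLE=ta:
underlying: biem-miv-la-n
1. 0 -> e / C _ C: inserts after position(s) 4, 7: biememivelan
2. f -> v, k -> g, p -> b / V _ V: no change
surface: biememivelan

cell RANK=gu, KEL=ra, POLE=em:
underlying: biem-ke-i-n
1. 0 -> e / C _ C: inserts after position(s) 4: biemekein
2. f -> v, k -> g, p -> b / V _ V: fires at position(s) 6: biemegein
surface: biemegein

cell RANK=ta, KEL=fe, POLE=em:
underlying: biem-miv-i-d
1. 0 -> e / C _ C: inserts after position(s) 4: biememivid
2. f -> v, k -> g, p -> b / V _ V: no change
surface: biememivid


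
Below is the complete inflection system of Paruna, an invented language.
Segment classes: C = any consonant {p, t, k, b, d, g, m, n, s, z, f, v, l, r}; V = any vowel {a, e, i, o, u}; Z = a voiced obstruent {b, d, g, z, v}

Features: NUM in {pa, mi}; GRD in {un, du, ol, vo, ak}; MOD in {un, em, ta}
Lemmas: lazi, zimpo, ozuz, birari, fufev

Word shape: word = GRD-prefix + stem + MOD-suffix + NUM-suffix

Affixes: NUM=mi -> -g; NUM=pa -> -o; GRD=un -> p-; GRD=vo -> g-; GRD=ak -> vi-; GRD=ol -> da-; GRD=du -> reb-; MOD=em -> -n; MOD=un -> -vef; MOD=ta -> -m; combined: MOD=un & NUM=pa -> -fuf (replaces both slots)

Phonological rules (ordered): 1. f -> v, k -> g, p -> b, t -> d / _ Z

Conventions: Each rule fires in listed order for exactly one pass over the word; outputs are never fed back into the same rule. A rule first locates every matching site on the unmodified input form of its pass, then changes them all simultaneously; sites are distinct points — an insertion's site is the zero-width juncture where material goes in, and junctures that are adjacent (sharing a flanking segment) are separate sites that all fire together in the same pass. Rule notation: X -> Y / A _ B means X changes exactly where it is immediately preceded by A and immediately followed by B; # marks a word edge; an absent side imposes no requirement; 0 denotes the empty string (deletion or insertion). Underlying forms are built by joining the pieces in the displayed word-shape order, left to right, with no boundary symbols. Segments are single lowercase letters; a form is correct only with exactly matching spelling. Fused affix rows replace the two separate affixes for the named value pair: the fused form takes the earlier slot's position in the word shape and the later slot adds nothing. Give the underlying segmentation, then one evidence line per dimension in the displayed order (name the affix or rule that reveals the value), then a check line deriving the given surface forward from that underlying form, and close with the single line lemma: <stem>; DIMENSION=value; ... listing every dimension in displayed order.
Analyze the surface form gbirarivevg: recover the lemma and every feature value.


underlying: g-birari-vef-g
NUM=mi - signalled by the affix -g
GRD=vo - signalled by the affix g-
MOD=un - signalled by the affix -vef
check: gbirarivefg -> gbirarivevg
lemma: birari; NUM=mi; GRD=vo; MOD=un


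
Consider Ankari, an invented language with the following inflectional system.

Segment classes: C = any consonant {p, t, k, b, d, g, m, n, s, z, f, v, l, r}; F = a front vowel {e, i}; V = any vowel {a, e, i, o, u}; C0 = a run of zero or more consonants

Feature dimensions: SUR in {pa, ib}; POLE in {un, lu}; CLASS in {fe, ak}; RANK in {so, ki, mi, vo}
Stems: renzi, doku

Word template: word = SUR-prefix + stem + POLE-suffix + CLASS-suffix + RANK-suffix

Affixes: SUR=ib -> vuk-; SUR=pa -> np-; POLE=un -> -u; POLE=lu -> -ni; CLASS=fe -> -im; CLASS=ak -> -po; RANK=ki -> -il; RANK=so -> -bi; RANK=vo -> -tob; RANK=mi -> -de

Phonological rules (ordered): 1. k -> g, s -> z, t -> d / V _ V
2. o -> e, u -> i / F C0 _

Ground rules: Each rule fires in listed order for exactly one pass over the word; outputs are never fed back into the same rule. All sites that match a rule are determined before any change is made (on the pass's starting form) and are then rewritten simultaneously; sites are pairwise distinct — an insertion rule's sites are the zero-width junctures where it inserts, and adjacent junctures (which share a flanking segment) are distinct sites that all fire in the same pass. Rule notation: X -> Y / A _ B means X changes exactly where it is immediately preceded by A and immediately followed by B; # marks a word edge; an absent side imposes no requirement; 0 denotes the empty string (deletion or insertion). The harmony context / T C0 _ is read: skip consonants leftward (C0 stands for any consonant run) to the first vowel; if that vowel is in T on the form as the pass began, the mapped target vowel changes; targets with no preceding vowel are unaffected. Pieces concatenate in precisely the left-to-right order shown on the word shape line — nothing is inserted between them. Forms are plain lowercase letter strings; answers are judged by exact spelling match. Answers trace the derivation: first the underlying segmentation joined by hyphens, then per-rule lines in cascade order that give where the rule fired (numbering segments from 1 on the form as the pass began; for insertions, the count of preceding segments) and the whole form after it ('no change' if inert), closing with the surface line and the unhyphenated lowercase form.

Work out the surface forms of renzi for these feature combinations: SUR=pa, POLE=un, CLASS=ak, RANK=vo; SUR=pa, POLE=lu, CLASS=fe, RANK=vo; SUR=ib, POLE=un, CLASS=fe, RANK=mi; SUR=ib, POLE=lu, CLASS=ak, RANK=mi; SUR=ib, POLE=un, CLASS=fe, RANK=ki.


cell SUR=pa, POLE=un, CLASS=ak, RANK=vo:
underlying: np-renzi-u-po-tob
1. k -> g, s -> z, t -> d / V _ V: fires at position(s) 11: nprenziupodob
2. o -> e, u -> i / F C0 _: fires at position(s) 8: nprenziipodob
surface: nprenziipodob

cell SUR=pa, POLE=lu, CLASS=fe, RANK=vo:
underlying: np-renzi-ni-im-tob
1. k -> g, s -> z, t -> d / V _ V: no change
2. o -> e, u -> i / F C0 _: fires at position(s) 13: nprenziniimteb
surface: nprenziniimteb

cell SUR=ib, POLE=un, CLASS=fe, RANK=mi:
underlying: vuk-renzi-u-im-de
1. k -> g, s -> z, t -> d / V _ V: no change
2. o -> e, u -> i / F C0 _: fires at position(s) 9: vukrenziiimde
surface: vukrenziiimde

cell SUR=ib, POLE=lu, CLASS=ak, RANK=mi:
underlying: vuk-renzi-ni-po-de
1. k -> g, s -> z, t -> d / V _ V: no change
2. o -> e, u -> i / F C0 _: fires at position(s) 12: vukrenzinipede
surface: vukrenzinipede

cell SUR=ib, POLE=un, CLASS=fe, RANK=ki:
underlying: vuk-renzi-u-im-il
1. k -> g, s -> z, t -> d / V _ V: no change
2. o -> e, u -> i / F C0 _: fires at position(s) 9: vukrenziiimil
surface: vukrenziiimil


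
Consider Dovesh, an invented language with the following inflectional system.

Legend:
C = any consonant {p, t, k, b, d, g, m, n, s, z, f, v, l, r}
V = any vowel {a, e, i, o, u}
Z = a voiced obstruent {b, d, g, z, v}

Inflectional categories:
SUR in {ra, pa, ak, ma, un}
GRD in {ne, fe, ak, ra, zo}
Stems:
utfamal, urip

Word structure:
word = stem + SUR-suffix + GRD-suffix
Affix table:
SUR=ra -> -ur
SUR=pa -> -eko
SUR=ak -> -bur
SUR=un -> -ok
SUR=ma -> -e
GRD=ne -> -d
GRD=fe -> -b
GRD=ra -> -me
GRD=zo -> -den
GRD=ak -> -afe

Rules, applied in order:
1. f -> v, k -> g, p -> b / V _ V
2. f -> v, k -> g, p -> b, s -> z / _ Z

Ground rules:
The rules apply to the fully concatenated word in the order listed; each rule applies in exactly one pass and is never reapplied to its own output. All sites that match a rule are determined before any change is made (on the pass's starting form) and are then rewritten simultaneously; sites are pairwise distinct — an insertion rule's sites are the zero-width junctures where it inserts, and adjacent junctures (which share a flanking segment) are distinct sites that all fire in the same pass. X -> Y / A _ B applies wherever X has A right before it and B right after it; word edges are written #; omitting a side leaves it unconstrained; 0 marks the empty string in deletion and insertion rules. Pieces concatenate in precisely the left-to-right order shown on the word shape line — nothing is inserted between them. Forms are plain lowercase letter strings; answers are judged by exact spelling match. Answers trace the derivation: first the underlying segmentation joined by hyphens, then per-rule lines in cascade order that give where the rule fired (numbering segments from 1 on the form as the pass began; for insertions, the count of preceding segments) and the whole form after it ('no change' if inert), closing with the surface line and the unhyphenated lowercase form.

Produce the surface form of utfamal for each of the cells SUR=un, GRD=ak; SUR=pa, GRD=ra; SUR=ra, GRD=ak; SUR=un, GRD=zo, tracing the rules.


cell SUR=un, GRD=ak:
underlying: utfamal-ok-afe
1. f -> v, k -> g, p -> b / V _ V: fires at position(s) 9, 11: utfamalogave
2. f -> v, k -> g, p -> b, s -> z / _ Z: no change
surface: utfamalogave

cell SUR=pa, GRD=ra:
underlying: utfamal-eko-me
1. f -> v, k -> g, p -> b / V _ V: fires at position(s) 9: utfamalegome
2. f -> v, k -> g, p -> b, s -> z / _ Z: no change
surface: utfamalegome

cell SUR=ra, GRD=ak:
underlying: utfamal-ur-afe
1. f -> v, k -> g, p -> b / V _ V: fires at position(s) 11: utfamalurave
2. f -> v, k -> g, p -> b, s -> z / _ Z: no change
surface: utfamalurave

cell SUR=un, GRD=zo:
underlying: utfamal-ok-den
1. f -> v, k -> g, p -> b / V _ V: no change
2. f -> v, k -> g, p -> b, s -> z / _ Z: fires at position(s) 9: utfamalogden
surface: utfamalogden


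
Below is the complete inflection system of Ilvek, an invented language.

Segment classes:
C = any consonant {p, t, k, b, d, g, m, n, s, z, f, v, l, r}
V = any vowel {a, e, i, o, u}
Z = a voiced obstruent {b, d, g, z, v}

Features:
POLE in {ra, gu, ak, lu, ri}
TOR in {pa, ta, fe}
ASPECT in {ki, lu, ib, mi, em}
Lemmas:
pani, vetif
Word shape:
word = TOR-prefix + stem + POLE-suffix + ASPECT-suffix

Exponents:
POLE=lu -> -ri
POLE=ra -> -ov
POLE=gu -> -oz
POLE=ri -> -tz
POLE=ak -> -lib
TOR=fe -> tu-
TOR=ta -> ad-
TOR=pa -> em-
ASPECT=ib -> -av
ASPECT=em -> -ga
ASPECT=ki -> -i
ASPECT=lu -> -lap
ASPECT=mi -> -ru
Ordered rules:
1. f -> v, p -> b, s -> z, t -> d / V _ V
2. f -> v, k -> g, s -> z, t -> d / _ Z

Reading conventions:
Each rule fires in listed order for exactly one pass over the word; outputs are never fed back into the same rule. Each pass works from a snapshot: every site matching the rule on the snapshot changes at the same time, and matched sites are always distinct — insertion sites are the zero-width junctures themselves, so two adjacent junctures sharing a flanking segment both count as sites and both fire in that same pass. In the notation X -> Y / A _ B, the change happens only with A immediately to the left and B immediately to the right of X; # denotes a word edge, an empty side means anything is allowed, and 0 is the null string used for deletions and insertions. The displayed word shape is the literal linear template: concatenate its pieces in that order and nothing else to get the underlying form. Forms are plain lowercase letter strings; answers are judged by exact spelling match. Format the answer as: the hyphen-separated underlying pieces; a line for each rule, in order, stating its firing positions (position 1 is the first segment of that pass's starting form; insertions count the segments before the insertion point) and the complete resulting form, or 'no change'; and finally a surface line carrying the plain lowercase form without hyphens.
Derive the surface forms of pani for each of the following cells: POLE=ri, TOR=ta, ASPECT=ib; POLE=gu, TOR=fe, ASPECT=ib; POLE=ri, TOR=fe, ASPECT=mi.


cell POLE=ri, TOR=ta, ASPECT=ib:
underlying: ad-pani-tz-av
1. f -> v, p -> b, s -> z, t -> d / V _ V: no change
2. f -> v, k -> g, s -> z, t -> d / _ Z: fires at position(s) 7: adpanidzav
surface: adpanidzav

cell POLE=gu, TOR=fe, ASPECT=ib:
underlying: tu-pani-oz-av
1. f -> v, p -> b, s -> z, t -> d / V _ V: fires at position(s) 3: tubaniozav
2. f -> v, k -> g, s -> z, t -> d / _ Z: no change
surface: tubaniozav

cell POLE=ri, TOR=fe, ASPECT=mi:
underlying: tu-pani-tz-ru
1. f -> v, p -> b, s -> z, t -> d / V _ V: fires at position(s) 3: tubanitzru
2. f -> v, k -> g, s -> z, t -> d / _ Z: fires at position(s) 7: tubanidzru
surface: tubanidzru


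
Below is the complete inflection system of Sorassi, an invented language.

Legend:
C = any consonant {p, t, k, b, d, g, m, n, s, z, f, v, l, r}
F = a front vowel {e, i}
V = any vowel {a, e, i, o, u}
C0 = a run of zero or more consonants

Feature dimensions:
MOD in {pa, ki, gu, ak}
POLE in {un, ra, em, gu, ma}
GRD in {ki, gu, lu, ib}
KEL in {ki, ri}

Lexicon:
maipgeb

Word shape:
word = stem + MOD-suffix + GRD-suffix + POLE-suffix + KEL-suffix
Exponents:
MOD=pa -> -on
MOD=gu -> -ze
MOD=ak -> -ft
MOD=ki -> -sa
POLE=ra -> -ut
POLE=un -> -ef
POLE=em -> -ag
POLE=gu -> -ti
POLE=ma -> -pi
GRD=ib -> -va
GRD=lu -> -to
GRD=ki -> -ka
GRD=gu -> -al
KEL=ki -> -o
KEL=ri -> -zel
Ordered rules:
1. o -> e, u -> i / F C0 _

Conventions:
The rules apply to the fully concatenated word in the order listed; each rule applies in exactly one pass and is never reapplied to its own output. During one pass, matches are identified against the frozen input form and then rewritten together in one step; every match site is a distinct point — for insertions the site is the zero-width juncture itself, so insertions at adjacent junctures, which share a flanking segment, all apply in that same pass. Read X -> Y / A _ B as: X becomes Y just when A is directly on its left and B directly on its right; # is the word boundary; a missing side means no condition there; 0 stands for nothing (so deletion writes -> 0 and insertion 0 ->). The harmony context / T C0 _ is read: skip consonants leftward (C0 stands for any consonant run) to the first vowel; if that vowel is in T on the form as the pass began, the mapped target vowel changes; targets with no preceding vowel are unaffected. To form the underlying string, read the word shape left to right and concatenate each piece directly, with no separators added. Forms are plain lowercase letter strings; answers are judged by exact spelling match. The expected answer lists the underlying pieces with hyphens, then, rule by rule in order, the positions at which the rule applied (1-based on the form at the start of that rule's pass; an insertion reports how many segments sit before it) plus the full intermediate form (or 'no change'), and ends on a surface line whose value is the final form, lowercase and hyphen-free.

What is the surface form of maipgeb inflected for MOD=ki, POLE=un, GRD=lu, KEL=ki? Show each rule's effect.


underlying: maipgeb-sa-to-ef-o
1. o -> e, u -> i / F C0 _: fires at position(s) 14: maipgebsatoefe
surface: maipgebsatoefe


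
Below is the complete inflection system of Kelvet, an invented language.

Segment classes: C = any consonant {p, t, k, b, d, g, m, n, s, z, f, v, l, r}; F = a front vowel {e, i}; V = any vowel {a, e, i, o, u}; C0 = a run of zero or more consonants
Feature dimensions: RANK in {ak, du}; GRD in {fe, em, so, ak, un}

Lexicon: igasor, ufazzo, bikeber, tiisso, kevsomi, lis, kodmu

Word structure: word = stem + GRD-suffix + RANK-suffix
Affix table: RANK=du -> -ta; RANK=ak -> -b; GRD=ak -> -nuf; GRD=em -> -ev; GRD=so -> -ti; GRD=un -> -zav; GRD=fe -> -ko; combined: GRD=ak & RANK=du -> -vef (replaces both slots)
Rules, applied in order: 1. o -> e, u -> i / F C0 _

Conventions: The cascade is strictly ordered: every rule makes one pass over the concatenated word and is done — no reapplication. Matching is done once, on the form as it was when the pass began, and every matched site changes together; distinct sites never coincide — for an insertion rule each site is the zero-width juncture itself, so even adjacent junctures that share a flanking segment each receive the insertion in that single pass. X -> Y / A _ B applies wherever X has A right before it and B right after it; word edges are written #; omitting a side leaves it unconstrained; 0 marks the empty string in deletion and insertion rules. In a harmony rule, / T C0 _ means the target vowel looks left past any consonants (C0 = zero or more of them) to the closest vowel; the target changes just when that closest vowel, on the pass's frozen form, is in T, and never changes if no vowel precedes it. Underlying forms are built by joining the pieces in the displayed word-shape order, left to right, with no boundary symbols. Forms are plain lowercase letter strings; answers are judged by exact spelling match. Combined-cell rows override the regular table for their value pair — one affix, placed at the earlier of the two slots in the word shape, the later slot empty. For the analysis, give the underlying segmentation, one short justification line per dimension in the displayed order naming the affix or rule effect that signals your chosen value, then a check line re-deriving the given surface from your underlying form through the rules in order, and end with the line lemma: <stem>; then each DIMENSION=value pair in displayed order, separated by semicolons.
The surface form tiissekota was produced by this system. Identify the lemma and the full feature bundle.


underlying: tiisso-ko-ta
RANK=du - signalled by the affix -ta
GRD=fe - signalled by the affix -ko
check: tiissokota -> tiissekota
lemma: tiisso; RANK=du; GRD=fe


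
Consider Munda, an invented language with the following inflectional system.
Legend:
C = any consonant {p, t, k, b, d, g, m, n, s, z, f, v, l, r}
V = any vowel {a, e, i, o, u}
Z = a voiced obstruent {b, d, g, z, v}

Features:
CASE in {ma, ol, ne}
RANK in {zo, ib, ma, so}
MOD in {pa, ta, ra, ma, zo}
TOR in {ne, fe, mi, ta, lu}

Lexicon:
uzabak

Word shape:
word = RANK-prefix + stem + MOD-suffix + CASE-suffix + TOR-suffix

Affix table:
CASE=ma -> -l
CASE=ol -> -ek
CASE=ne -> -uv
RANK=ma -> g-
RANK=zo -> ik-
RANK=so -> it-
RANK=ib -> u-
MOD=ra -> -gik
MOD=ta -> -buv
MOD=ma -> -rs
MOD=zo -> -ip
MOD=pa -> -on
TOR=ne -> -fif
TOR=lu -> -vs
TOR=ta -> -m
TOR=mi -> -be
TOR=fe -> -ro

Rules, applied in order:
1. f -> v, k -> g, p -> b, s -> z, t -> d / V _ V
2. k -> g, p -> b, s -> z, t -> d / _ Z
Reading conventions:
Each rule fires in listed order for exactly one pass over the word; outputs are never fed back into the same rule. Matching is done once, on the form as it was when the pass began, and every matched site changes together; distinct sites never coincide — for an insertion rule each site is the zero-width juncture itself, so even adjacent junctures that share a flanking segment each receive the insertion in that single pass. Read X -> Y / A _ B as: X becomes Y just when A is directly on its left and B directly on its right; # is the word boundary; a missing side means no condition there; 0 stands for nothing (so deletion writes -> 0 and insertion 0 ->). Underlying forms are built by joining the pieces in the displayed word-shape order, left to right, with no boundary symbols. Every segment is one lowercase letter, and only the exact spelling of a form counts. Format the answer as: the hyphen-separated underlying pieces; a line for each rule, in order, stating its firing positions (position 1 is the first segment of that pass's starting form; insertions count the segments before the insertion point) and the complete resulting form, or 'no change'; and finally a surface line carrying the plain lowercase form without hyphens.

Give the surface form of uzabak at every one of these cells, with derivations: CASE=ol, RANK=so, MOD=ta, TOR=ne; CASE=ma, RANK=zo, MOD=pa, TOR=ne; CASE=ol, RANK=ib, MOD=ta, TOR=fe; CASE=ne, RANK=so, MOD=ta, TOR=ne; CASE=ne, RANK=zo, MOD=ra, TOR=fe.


cell CASE=ol, RANK=so, MOD=ta, TOR=ne:
underlying: it-uzabak-buv-ek-fif
1. f -> v, k -> g, p -> b, s -> z, t -> d / V _ V: fires at position(s) 2: iduzabakbuvekfif
2. k -> g, p -> b, s -> z, t -> d / _ Z: fires at position(s) 8: iduzabagbuvekfif
surface: iduzabagbuvekfif

cell CASE=ma, RANK=zo, MOD=pa, TOR=ne:
underlying: ik-uzabak-on-l-fif
1. f -> v, k -> g, p -> b, s -> z, t -> d / V _ V: fires at position(s) 2, 8: iguzabagonlfif
2. k -> g, p -> b, s -> z, t -> d / _ Z: no change
surface: iguzabagonlfif

cell CASE=ol, RANK=ib, MOD=ta, TOR=fe:
underlying: u-uzabak-buv-ek-ro
1. f -> v, k -> g, p -> b, s -> z, t -> d / V _ V: no change
2. k -> g, p -> b, s -> z, t -> d / _ Z: fires at position(s) 7: uuzabagbuvekro
surface: uuzabagbuvekro

cell CASE=ne, RANK=so, MOD=ta, TOR=ne:
underlying: it-uzabak-buv-uv-fif
1. f -> v, k -> g, p -> b, s -> z, t -> d / V _ V: fires at position(s) 2: iduzabakbuvuvfif
2. k -> g, p -> b, s -> z, t -> d / _ Z: fires at position(s) 8: iduzabagbuvuvfif
surface: iduzabagbuvuvfif

cell CASE=ne, RANK=zo, MOD=ra, TOR=fe:
underlying: ik-uzabak-gik-uv-ro
1. f -> v, k -> g, p -> b, s -> z, t -> d / V _ V: fires at position(s) 2, 11: iguzabakgiguvro
2. k -> g, p -> b, s -> z, t -> d / _ Z: fires at position(s) 8: iguzabaggiguvro
surface: iguzabaggiguvro


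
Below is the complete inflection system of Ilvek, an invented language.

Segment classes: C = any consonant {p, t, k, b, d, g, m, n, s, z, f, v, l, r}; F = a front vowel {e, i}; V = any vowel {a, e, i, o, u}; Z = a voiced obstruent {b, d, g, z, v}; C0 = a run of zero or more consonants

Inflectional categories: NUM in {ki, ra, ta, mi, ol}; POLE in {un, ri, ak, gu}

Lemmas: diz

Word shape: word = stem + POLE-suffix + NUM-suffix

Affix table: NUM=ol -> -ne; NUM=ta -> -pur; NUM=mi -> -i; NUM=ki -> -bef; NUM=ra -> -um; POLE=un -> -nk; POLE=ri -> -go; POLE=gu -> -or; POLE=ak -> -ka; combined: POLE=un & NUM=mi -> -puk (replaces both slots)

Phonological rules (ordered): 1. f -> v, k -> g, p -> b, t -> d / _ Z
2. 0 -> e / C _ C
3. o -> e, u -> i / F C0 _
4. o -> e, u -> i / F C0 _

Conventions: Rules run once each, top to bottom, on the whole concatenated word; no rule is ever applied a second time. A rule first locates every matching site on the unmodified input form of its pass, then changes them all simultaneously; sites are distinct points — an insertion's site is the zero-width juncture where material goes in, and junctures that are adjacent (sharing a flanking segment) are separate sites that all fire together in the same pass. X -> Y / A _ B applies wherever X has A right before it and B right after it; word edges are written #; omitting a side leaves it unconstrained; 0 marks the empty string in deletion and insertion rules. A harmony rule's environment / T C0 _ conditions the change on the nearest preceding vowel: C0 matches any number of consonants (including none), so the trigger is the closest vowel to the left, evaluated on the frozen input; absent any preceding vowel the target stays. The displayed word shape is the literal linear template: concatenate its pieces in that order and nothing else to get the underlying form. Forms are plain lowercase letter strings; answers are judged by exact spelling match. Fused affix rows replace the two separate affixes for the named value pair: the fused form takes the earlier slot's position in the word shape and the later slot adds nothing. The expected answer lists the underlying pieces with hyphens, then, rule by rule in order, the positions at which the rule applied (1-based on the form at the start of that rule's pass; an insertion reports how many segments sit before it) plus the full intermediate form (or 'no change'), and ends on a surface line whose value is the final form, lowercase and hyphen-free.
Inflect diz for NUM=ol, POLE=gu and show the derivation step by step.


underlying: diz-or-ne
1. f -> v, k -> g, p -> b, t -> d / _ Z: no change
2. 0 -> e / C _ C: inserts after position(s) 5: dizorene
3. o -> e, u -> i / F C0 _: fires at position(s) 4: dizerene
4. o -> e, u -> i / F C0 _: no change
surface: dizerene


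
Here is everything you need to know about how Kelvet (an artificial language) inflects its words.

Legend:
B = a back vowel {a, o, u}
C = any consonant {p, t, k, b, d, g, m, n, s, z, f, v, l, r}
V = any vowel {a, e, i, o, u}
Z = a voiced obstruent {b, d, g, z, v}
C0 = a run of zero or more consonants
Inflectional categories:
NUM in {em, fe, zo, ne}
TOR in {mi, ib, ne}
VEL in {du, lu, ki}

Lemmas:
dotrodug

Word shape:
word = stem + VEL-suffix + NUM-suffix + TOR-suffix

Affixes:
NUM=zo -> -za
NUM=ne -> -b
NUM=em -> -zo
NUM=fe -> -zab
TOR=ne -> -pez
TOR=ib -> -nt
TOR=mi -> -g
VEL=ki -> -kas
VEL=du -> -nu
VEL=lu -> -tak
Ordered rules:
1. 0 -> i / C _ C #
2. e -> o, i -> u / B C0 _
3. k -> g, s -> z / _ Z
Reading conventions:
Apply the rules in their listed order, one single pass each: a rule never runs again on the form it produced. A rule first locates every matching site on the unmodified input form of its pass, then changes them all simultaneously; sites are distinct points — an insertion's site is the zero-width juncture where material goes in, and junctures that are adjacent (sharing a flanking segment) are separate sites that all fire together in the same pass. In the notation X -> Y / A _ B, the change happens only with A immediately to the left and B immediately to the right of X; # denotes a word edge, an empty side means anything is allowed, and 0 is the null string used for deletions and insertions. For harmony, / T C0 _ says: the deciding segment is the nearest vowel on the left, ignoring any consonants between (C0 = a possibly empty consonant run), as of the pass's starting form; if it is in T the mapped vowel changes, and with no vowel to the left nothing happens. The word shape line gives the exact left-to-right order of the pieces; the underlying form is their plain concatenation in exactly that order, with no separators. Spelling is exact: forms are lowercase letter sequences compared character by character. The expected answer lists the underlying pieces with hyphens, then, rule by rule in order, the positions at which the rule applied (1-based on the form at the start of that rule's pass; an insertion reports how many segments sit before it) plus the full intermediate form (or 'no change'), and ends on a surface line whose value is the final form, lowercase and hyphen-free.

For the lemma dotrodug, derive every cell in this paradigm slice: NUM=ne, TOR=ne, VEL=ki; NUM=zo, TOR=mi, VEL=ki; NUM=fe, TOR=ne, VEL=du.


cell NUM=ne, TOR=ne, VEL=ki:
underlying: dotrodug-kas-b-pez
1. 0 -> i / C _ C #: no change
2. e -> o, i -> u / B C0 _: fires at position(s) 14: dotrodugkasbpoz
3. k -> g, s -> z / _ Z: fires at position(s) 11: dotrodugkazbpoz
surface: dotrodugkazbpoz

cell NUM=zo, TOR=mi, VEL=ki:
underlying: dotrodug-kas-za-g
1. 0 -> i / C _ C #: no change
2. e -> o, i -> u / B C0 _: no change
3. k -> g, s -> z / _ Z: fires at position(s) 11: dotrodugkazzag
surface: dotrodugkazzag

cell NUM=fe, TOR=ne, VEL=du:
underlying: dotrodug-nu-zab-pez
1. 0 -> i / C _ C #: no change
2. e -> o, i -> u / B C0 _: fires at position(s) 15: dotrodugnuzabpoz
3. k -> g, s -> z / _ Z: no change
surface: dotrodugnuzabpoz
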